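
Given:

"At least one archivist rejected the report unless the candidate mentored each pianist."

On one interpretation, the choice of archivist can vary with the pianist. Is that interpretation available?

No

The paraphrase describes the scope ordering *each pianist* > *at least one archivist*.
*each pianist* occurs within the adjunct clause *unless the candidate mentored each pianist*.
Adverbial clauses are not L-marked, so they are barriers for QR — the quantifier cannot escape the adjunct.
*each pianist* is confined to the island and cannot take scope over *at least one archivist*.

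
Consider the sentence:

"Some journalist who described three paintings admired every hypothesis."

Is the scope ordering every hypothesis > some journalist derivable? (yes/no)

Yes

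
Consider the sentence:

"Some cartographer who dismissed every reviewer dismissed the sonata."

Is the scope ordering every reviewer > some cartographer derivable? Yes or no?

Structurally, *every reviewer* is inside the relative clause *who dismissed every reviewer*.
Quantifiers inside a relative clause are trapped there; the RC boundary blocks QR.
*every reviewer* > *some cartographer* would require crossing that boundary, which is illicit.
(Only the surface reading survives: one fixed cartographer with respect to all the relevant reviewers.)

No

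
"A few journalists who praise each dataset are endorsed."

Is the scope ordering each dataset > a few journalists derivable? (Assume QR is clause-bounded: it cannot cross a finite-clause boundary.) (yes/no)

The target quantifier *each dataset* is part of the relative clause *who praise each dataset*.
The relative clause forms an island for QR, so the quantifier is confined to the head noun's restrictor.
So *each dataset* cannot raise to a position above *a few journalists*.

No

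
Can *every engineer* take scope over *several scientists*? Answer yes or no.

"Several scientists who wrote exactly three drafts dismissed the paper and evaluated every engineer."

No

*every engineer* occurs within one conjunct of the coordinate structure (*evaluated every engineer*).
The Coordinate Structure Constraint blocks movement (including QR) out of a single conjunct.
The inverse ordering *every engineer* > *several scientists* is therefore underivable.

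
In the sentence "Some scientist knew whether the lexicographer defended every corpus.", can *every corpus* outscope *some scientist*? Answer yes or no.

No

The target quantifier *every corpus* is part of the embedded question *whether the lexicographer defended every corpus*.
Embedded questions are wh-islands: a quantifier inside an indirect question cannot QR into the matrix clause.
The inverse ordering *every corpus* > *some scientist* is therefore underivable.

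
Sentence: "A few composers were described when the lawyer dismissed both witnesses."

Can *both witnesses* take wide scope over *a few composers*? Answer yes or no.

No

*both witnesses* sits inside the adjunct clause *when the lawyer dismissed both witnesses*.
The adjunct-island constraint bars QR out of an adverbial clause.
*both witnesses* > *a few composers* would require crossing that boundary, which is illicit.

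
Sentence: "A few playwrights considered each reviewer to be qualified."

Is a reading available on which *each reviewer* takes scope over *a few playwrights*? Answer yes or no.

Yes

*each reviewer* is the subject of an ECM infinitive — the infinitival complement of an ECM verb is not a scope island, so *each reviewer* can raise into the matrix clause.
Clause-internal QR can adjoin the lower DP above the subject, yielding the inverse reading.
The sentence is scopally ambiguous between *a few playwrights* > *each reviewer* and *each reviewer* > *a few playwrights*.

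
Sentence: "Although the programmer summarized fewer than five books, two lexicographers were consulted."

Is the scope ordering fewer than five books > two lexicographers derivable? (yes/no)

The DP *fewer than five books* is contained in the adjunct clause *although the programmer summarized fewer than five books*.
Scope out of an adjunct clause is unavailable: QR respects the adjunct-island constraint.
The ordering *fewer than five books* > *two lexicographers* is therefore underivable.

No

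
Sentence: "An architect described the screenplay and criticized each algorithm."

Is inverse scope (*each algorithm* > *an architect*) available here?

*each algorithm* occurs within one conjunct of the coordinate structure (*criticized each algorithm*).
Asymmetric QR out of one conjunct violates the Coordinate Structure Constraint.
So *each algorithm* cannot raise to a position above *an architect*.

No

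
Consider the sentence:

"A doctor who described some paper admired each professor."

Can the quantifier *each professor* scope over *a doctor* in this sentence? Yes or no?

Yes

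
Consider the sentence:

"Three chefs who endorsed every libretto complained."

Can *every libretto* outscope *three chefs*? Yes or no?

No

*every libretto* occurs within the relative clause *who endorsed every libretto*.
Relative clauses block scope extraction: QR cannot target a position outside the modified NP.
The inverse ordering *every libretto* > *three chefs* is therefore underivable.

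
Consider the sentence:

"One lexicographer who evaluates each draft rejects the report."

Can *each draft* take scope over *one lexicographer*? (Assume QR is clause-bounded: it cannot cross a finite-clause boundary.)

No

*each draft* sits inside the relative clause *who evaluates each draft*.
Quantifiers inside a relative clause are trapped there; the RC boundary blocks QR.
So *each draft* cannot raise to a position above *one lexicographer*.
(Only the surface reading survives: one fixed lexicographer with respect to all the relevant drafts.)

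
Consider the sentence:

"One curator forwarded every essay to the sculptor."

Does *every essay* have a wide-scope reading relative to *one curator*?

Yes

*one curator* and *every essay* are co-arguments of the matrix verb, with nothing but a clause-internal boundary between them.
Since no island is crossed, the inverse ordering is licensed alongside surface scope.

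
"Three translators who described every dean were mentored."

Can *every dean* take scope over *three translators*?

*every dean* occurs within the relative clause *who described every dean*.
The relative clause forms an island for QR, so the quantifier is confined to the head noun's restrictor.
So *every dean* cannot raise high enough to outscope *three translators*; only the surface ordering *three translators* > *every dean* is available.

No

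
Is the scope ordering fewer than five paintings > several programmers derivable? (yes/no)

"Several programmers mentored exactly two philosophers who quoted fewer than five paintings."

No

The target quantifier *fewer than five paintings* is part of the relative clause *who quoted fewer than five paintings* modifying *exactly two philosophers*.
QR out of a relative clause is ruled out by the relative-clause island constraint.
*fewer than five paintings* is confined to the island and cannot take scope over *several programmers*.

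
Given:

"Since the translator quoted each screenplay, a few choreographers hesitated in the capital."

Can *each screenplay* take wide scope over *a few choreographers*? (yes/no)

*each screenplay* sits inside the adjunct clause *since the translator quoted each screenplay*.
Adjunct clauses are scope islands: a quantifier inside an adjunct cannot raise into the matrix clause.
*each screenplay* > *a few choreographers* would require crossing that boundary, which is illicit.

No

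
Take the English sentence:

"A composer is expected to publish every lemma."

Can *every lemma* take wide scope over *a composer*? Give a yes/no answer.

Yes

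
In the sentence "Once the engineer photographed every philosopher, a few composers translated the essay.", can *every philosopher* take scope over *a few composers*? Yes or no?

*every philosopher* is embedded in the adjunct clause *once the engineer photographed every philosopher*.
The adjunct-island constraint bars QR out of an adverbial clause.
*every philosopher* > *a few composers* would require crossing that boundary, which is illicit.

No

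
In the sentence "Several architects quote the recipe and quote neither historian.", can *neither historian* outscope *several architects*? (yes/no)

No

*neither historian* sits inside one conjunct of the coordinate structure (*quote neither historian*).
Asymmetric QR out of one conjunct violates the Coordinate Structure Constraint.
The inverse ordering *neither historian* > *several architects* is therefore underivable.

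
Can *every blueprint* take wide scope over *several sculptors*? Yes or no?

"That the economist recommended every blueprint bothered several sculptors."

The DP *every blueprint* is contained in the sentential subject *that the economist recommended every blueprint*.
Subjects — clausal subjects included — are islands for extraction, and QR is no exception.
There is no licit LF on which *every blueprint* c-commands *several sculptors*.

No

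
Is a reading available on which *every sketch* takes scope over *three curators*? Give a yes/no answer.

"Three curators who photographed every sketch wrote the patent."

The target quantifier *every sketch* is part of the relative clause *who photographed every sketch*.
Quantifiers inside a relative clause are trapped there; the RC boundary blocks QR.
*every sketch* is confined to the island and cannot take scope over *three curators*.

No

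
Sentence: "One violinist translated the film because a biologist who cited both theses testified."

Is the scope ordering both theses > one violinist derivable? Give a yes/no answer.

No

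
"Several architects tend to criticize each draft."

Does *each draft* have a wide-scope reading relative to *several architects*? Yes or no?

*each draft* is the object of the infinitival complement of a raising predicate; raising infinitives are transparent for QR, so the two DPs are in effect clausemates.
Nothing blocks QR of the lower DP to a position above the higher one, so inverse scope is available.
Both orderings are possible: *several architects* > *each draft* and *each draft* > *several architects*.

Yes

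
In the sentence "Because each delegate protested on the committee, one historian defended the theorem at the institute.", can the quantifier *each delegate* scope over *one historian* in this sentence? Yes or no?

No

The DP *each delegate* is contained in the adjunct clause *because each delegate protested on the committee*.
Adjuncts are opaque for quantifier raising; a quantifier in an adjunct stays inside it.
There is no licit LF on which *each delegate* c-commands *one historian*.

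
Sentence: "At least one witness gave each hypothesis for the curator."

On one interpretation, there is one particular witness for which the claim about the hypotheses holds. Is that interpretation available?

Yes

This is the *at least one witness* > *each hypothesis* reading.
Nothing needs to raise for *at least one witness* > *each hypothesis*, so no island constraint is at stake.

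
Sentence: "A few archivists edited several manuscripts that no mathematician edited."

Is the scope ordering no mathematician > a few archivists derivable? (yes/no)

The DP *no mathematician* is contained in the relative clause *that no mathematician edited* modifying *several manuscripts*.
Relative clauses are scope islands: a quantifier cannot QR out of a relative clause to take scope in the matrix clause.
Hence only narrow scope for *no mathematician* (under *a few archivists*) survives.

No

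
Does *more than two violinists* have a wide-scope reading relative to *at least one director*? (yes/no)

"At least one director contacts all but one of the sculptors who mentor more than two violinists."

The DP *more than two violinists* is contained in the relative clause *who mentor more than two violinists* modifying *all but one of the sculptors*.
QR out of a relative clause is ruled out by the relative-clause island constraint.
So *more than two violinists* cannot raise high enough to outscope *at least one director*; only the surface ordering *at least one director* > *more than two violinists* is available.

No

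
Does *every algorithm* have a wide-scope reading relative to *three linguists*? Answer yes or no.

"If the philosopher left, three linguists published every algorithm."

Yes

The adjunct island is irrelevant here — *every algorithm* and *three linguists* are both in the matrix clause.
Clause-internal QR can adjoin the lower DP above the subject, yielding the inverse reading.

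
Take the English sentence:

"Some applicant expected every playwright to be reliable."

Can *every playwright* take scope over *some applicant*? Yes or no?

Yes

The ECM infinitive is scope-transparent — *every playwright* is free to raise above *some applicant*.
Since no island is crossed, the inverse ordering is licensed alongside surface scope.
So *every playwright* > *some applicant* is among the available readings.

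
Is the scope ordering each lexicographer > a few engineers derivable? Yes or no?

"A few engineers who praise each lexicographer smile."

No

*each lexicographer* is embedded in the relative clause *who praise each lexicographer*.
Relative clauses are scope islands: a quantifier cannot QR out of a relative clause to take scope in the matrix clause.
*each lexicographer* > *a few engineers* would require crossing that boundary, which is illicit.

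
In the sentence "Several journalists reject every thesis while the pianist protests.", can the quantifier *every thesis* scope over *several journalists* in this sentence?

Yes

The adjunct island is irrelevant here — *every thesis* and *several journalists* are both in the matrix clause.
Since no island is crossed, the inverse ordering is licensed alongside surface scope.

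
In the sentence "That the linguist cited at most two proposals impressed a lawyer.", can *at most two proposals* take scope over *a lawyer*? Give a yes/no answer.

No

*at most two proposals* is embedded in the sentential subject *that the linguist cited at most two proposals*.
Clausal subjects are scope islands; QR from inside the subject into the matrix is barred.
There is no licit LF on which *at most two proposals* c-commands *a lawyer*.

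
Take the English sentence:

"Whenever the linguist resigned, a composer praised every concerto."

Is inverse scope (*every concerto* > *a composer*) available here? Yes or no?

Yes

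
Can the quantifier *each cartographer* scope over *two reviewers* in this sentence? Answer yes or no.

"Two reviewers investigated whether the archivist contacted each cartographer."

*each cartographer* occurs within the embedded question *whether the archivist contacted each cartographer*.
Embedded questions are wh-islands: a quantifier inside an indirect question cannot QR into the matrix clause.
So *each cartographer* cannot raise to a position above *two reviewers*.

No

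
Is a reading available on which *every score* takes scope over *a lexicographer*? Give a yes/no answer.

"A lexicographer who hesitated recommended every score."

The relative clause *who hesitated* modifies *a lexicographer*, but *every score* is not inside that relative clause — it is an argument of the matrix verb.
No island intervenes, so both surface and inverse scope are derivable.
Both orderings are possible: *a lexicographer* > *every score* and *every score* > *a lexicographer*.

Yes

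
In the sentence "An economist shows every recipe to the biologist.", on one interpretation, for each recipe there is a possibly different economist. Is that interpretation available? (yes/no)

Yes

The paraphrase describes the scope ordering *every recipe* > *an economist*.
Both DPs are arguments of the same predicate; there is no clause or island boundary between them.
Ordinary QR to a clause-peripheral position gives the wide-scope LF for the lower DP.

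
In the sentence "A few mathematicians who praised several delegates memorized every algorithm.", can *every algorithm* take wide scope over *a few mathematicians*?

The relative clause *who praised several delegates* modifies *a few mathematicians*, but *every algorithm* is not inside that relative clause — it is an argument of the matrix verb.
Clause-internal QR can adjoin the lower DP above the subject, yielding the inverse reading.
The sentence is scopally ambiguous between *a few mathematicians* > *every algorithm* and *every algorithm* > *a few mathematicians*.

Yes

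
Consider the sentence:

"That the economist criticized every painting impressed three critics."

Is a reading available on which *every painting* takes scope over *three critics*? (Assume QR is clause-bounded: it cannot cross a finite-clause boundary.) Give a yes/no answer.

*every painting* sits inside the sentential subject *that the economist criticized every painting*.
Clausal subjects are scope islands; QR from inside the subject into the matrix is barred.
So the wide-scope reading for *every painting* is blocked.

No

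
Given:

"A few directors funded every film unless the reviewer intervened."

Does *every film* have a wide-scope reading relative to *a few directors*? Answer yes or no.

Neither queried DP is inside the adjunct, so the adjunct-island constraint does not apply.
Ordinary QR to a clause-peripheral position gives the wide-scope LF for the lower DP.

Yes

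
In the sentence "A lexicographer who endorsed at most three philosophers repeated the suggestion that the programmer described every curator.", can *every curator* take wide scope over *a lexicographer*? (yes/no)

No

The target quantifier *every curator* is part of the complex NP *the suggestion that the programmer described every curator*.
A that-clause complement to a noun is an island; QR cannot cross the NP boundary.
The inverse ordering *every curator* > *a lexicographer* is therefore underivable.
(Only the surface reading survives: one fixed lexicographer with respect to all the relevant curators.)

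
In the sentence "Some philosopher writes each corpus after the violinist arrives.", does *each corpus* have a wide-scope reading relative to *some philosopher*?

The adjunct island is irrelevant here — *each corpus* and *some philosopher* are both in the matrix clause.
Nothing blocks QR of the lower DP to a position above the higher one, so inverse scope is available.
Both orderings are possible: *some philosopher* > *each corpus* and *each corpus* > *some philosopher*.

Yes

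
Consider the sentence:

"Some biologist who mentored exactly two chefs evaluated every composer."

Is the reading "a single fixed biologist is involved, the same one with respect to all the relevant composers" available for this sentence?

This is the *some biologist* > *every composer* reading.
That is the surface-scope ordering, which is always one of the available readings — island constraints only ever restrict inverse scope.

Yes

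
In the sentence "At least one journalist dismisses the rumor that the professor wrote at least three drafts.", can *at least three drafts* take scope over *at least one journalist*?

No

*at least three drafts* sits inside the complex NP *the rumor that the professor wrote at least three drafts*.
Noun-complement clauses are scope islands (the Complex NP Constraint): a quantifier inside one cannot scope into the matrix.
So *at least three drafts* cannot raise high enough to outscope *at least one journalist*; only the surface ordering *at least one journalist* > *at least three drafts* is available.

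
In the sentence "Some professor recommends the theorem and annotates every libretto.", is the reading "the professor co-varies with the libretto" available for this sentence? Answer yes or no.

The described interpretation is the *every libretto* > *some professor* scoping.
*every libretto* is embedded in one conjunct of the coordinate structure (*annotates every libretto*).
The Coordinate Structure Constraint blocks movement (including QR) out of a single conjunct.
*every libretto* is confined to the island and cannot take scope over *some professor*.

No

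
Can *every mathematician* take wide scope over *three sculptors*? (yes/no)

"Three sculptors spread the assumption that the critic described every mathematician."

No

*every mathematician* sits inside the complex NP *the assumption that the critic described every mathematician*.
The Complex NP Constraint bars QR out of the complement clause of a noun.
So *every mathematician* cannot raise high enough to outscope *three sculptors*; only the surface ordering *three sculptors* > *every mathematician* is available.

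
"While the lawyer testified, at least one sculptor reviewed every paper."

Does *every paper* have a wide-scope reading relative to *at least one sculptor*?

*every paper* is a matrix argument; the adjunct is an island but the target quantifier is outside it.
Ordinary QR to a clause-peripheral position gives the wide-scope LF for the lower DP.
The sentence is scopally ambiguous between *at least one sculptor* > *every paper* and *every paper* > *at least one sculptor*.

Yes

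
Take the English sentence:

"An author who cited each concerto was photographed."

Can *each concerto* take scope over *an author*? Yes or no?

No

Structurally, *each concerto* is inside the relative clause *who cited each concerto*.
The relative clause forms an island for QR, so the quantifier is confined to the head noun's restrictor.
The inverse ordering *each concerto* > *an author* is therefore underivable.
(Only the surface reading survives: one fixed author with respect to all the relevant concertos.)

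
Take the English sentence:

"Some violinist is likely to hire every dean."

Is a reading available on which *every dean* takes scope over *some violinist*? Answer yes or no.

Yes

The matrix predicate is a raising verb, whose infinitival complement is not a scope island — *every dean* can QR into the matrix clause.
Nothing blocks QR of the lower DP to a position above the higher one, so inverse scope is available.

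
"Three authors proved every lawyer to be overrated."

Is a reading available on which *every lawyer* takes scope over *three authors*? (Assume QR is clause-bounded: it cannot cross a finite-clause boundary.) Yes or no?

*every lawyer* is an ECM subject; ECM complements are not islands, and the embedded quantifier may take matrix scope.
With no island boundary between them, the object can take inverse scope over the subject via ordinary QR within the clause.

Yes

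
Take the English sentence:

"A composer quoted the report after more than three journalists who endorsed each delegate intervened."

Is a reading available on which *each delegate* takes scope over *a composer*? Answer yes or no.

No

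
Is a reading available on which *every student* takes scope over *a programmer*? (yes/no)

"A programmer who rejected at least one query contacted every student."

Although the sentence contains a relative clause (*who rejected at least one query*), *every student* is outside it, in the matrix VP.
Ordinary QR to a clause-peripheral position gives the wide-scope LF for the lower DP.

Yes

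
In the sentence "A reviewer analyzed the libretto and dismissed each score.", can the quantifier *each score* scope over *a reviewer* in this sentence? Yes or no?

Structurally, *each score* is inside one conjunct of the coordinate structure (*dismissed each score*).
Coordinate structures are islands for non-across-the-board movement, QR included.
So *each score* cannot raise to a position above *a reviewer*.

No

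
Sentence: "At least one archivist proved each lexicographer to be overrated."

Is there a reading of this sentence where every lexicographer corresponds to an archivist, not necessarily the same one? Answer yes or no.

The described interpretation is the *each lexicographer* > *at least one archivist* scoping.
The ECM infinitive is scope-transparent — *each lexicographer* is free to raise above *at least one archivist*.
Nothing blocks QR of the lower DP to a position above the higher one, so inverse scope is available.
The sentence is scopally ambiguous between *at least one archivist* > *each lexicographer* and *each lexicographer* > *at least one archivist*.

Yes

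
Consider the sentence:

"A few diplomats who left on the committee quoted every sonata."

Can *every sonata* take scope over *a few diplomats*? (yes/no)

Although the sentence contains a relative clause (*who left on the committee*), *every sonata* is outside it, in the matrix VP.
Nothing blocks QR of the lower DP to a position above the higher one, so inverse scope is available.
The sentence is scopally ambiguous between *a few diplomats* > *every sonata* and *every sonata* > *a few diplomats*.

Yes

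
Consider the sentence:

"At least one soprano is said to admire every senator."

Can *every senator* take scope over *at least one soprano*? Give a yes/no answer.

Yes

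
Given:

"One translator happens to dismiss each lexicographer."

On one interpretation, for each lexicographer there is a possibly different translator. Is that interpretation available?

The paraphrase describes the scope ordering *each lexicographer* > *one translator*.
Raising constructions are monoclausal for scope purposes; *each lexicographer* is not separated from *one translator* by any island.
With no island boundary between them, the object can take inverse scope over the subject via ordinary QR within the clause.
The sentence is scopally ambiguous between *one translator* > *each lexicographer* and *each lexicographer* > *one translator*.

Yes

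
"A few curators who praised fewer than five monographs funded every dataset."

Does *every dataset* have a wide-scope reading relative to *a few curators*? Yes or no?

*every dataset* sits in the matrix clause, not in the relative clause on *a few curators*.
No island intervenes, so both surface and inverse scope are derivable.

Yes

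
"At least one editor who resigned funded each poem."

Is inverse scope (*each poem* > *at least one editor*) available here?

*each poem* sits in the matrix clause, not in the relative clause on *at least one editor*.
With no island boundary between them, the object can take inverse scope over the subject via ordinary QR within the clause.

Yes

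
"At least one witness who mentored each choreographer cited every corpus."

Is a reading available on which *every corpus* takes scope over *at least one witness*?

The RC *who mentored each choreographer* is an island, but *every corpus* is not inside it — it is the matrix object, a clausemate of *at least one witness*.
Clause-internal QR can adjoin the lower DP above the subject, yielding the inverse reading.

Yes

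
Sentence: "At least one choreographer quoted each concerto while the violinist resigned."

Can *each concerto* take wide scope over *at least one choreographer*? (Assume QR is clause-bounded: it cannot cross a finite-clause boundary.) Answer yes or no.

Yes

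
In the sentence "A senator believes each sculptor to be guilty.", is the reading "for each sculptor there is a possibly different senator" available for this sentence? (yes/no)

Yes

This is the *each sculptor* > *a senator* reading.
ECM infinitives lack a CP barrier, so *each sculptor* can QR over the matrix subject *a senator*.
No island intervenes, so both surface and inverse scope are derivable.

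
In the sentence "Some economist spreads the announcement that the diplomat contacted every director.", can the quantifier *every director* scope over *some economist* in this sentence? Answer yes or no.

The DP *every director* is contained in the complex NP *the announcement that the diplomat contacted every director*.
A that-clause complement to a noun is an island; QR cannot cross the NP boundary.
*every director* > *some economist* would require crossing that boundary, which is illicit.

No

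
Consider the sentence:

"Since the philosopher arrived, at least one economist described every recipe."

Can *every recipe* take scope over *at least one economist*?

The adjunct island is irrelevant here — *every recipe* and *at least one economist* are both in the matrix clause.
QR within a single clause is free, so the lower quantifier may take scope over the higher one.
Both orderings are possible: *at least one economist* > *every recipe* and *every recipe* > *at least one economist*.

Yes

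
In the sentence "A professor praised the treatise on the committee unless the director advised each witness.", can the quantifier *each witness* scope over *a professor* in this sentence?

*each witness* is embedded in the adjunct clause *unless the director advised each witness*.
Adjuncts are opaque for quantifier raising; a quantifier in an adjunct stays inside it.
*each witness* > *a professor* would require crossing that boundary, which is illicit.

No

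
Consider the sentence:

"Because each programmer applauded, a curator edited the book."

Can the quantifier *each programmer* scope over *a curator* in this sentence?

No

*each programmer* is embedded in the adjunct clause *because each programmer applauded*.
Adjunct clauses are scope islands: a quantifier inside an adjunct cannot raise into the matrix clause.
So the wide-scope reading for *each programmer* is blocked.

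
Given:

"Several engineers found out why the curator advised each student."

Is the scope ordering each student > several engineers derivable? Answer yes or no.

No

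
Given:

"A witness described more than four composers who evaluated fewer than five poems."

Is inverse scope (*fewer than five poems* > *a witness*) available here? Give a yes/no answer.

No

The target quantifier *fewer than five poems* is part of the relative clause *who evaluated fewer than five poems* modifying *more than four composers*.
Quantifiers inside a relative clause are trapped there; the RC boundary blocks QR.
There is no licit LF on which *fewer than five poems* c-commands *a witness*.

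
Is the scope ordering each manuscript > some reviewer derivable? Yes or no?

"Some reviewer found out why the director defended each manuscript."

The DP *each manuscript* is contained in the embedded question *why the director defended each manuscript*.
The wh-island constraint blocks QR out of an embedded interrogative.
*each manuscript* is confined to the island and cannot take scope over *some reviewer*.

No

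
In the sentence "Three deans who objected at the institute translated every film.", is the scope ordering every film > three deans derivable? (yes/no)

Yes

The relative clause *who objected at the institute* modifies *three deans*, but *every film* is not inside that relative clause — it is an argument of the matrix verb.
QR within a single clause is free, so the lower quantifier may take scope over the higher one.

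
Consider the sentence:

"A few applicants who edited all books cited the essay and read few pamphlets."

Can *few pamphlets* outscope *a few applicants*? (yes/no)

No

*few pamphlets* is embedded in one conjunct of the coordinate structure (*read few pamphlets*).
Asymmetric QR out of one conjunct violates the Coordinate Structure Constraint.
Hence only narrow scope for *few pamphlets* (under *a few applicants*) survives.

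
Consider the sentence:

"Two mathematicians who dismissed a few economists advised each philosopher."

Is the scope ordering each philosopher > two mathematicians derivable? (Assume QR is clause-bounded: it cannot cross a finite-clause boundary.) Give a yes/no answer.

Yes

The relative clause *who dismissed a few economists* modifies *two mathematicians*, but *each philosopher* is not inside that relative clause — it is an argument of the matrix verb.
No island intervenes, so both surface and inverse scope are derivable.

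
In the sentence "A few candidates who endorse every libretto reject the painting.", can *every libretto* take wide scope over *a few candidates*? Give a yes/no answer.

*every libretto* occurs within the relative clause *who endorse every libretto*.
Relative clauses block scope extraction: QR cannot target a position outside the modified NP.
Hence only narrow scope for *every libretto* (under *a few candidates*) survives.

No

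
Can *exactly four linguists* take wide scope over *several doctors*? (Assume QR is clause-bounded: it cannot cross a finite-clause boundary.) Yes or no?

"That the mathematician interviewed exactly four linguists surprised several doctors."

No

*exactly four linguists* sits inside the sentential subject *that the mathematician interviewed exactly four linguists*.
Sentential subjects are islands: a quantifier inside the subject clause cannot raise over the matrix predicate.
*exactly four linguists* is confined to the island and cannot take scope over *several doctors*.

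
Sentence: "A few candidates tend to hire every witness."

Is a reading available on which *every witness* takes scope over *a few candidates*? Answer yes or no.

Yes

Infinitival complements of raising predicates do not block QR; *every witness* and *a few candidates* are effectively clausemates.
Since no island is crossed, the inverse ordering is licensed alongside surface scope.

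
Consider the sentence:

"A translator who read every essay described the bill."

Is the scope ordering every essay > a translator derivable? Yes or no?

The DP *every essay* is contained in the relative clause *who read every essay*.
Quantifiers inside a relative clause are trapped there; the RC boundary blocks QR.
Hence only narrow scope for *every essay* (under *a translator*) survives.
(Only the surface reading survives: one fixed translator with respect to all the relevant essays.)

No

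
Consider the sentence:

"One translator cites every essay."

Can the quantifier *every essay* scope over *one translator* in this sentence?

*every essay* is the matrix object and *one translator* the matrix subject; the two are clausemates.
QR within a single clause is free, so the lower quantifier may take scope over the higher one.
Both orderings are possible: *one translator* > *every essay* and *every essay* > *one translator*.

Yes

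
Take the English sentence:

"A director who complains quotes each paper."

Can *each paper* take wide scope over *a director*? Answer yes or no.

Yes

The relative clause *who complains* modifies *a director*, but *each paper* is not inside that relative clause — it is an argument of the matrix verb.
Clause-internal QR can adjoin the lower DP above the subject, yielding the inverse reading.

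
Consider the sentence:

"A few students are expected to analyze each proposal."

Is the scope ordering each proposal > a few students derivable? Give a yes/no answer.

Raising constructions are monoclausal for scope purposes; *each proposal* is not separated from *a few students* by any island.
With no island boundary between them, the object can take inverse scope over the subject via ordinary QR within the clause.

Yes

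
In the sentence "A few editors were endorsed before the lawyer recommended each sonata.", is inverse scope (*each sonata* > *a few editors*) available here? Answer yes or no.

No

The DP *each sonata* is contained in the adjunct clause *before the lawyer recommended each sonata*.
The adjunct-island constraint bars QR out of an adverbial clause.
*each sonata* > *a few editors* would require crossing that boundary, which is illicit.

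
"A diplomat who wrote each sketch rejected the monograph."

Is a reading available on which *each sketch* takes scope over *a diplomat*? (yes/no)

No

The target quantifier *each sketch* is part of the relative clause *who wrote each sketch*.
QR out of a relative clause is ruled out by the relative-clause island constraint.
There is no licit LF on which *each sketch* c-commands *a diplomat*.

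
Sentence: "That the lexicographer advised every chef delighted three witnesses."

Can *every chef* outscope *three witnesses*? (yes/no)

No

*every chef* is embedded in the sentential subject *that the lexicographer advised every chef*.
Clausal subjects are scope islands; QR from inside the subject into the matrix is barred.
*every chef* is confined to the island and cannot take scope over *three witnesses*.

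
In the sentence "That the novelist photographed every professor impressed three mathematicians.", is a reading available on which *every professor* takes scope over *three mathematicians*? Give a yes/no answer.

No

The target quantifier *every professor* is part of the sentential subject *that the novelist photographed every professor*.
The Sentential Subject Constraint rules out raising the quantifier out of the that-clause subject.
The ordering *every professor* > *three mathematicians* is therefore underivable.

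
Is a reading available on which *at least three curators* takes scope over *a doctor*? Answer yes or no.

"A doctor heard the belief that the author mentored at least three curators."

The target quantifier *at least three curators* is part of the complex NP *the belief that the author mentored at least three curators*.
Noun-complement clauses are scope islands (the Complex NP Constraint): a quantifier inside one cannot scope into the matrix.
*at least three curators* > *a doctor* would require crossing that boundary, which is illicit.

No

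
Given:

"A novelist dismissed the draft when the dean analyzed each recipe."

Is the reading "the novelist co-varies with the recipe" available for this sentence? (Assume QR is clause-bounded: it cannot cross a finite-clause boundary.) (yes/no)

The paraphrase describes the scope ordering *each recipe* > *a novelist*.
Structurally, *each recipe* is inside the adjunct clause *when the dean analyzed each recipe*.
Since the clause is an adjunct (not a complement), the Adjunct Condition blocks QR across its edge.
So *each recipe* cannot raise high enough to outscope *a novelist*; only the surface ordering *a novelist* > *each recipe* is available.

No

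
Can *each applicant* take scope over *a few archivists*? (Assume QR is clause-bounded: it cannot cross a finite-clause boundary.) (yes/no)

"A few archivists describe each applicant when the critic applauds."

*each applicant* is a matrix argument; the adjunct is an island but the target quantifier is outside it.
Nothing blocks QR of the lower DP to a position above the higher one, so inverse scope is available.
The sentence is scopally ambiguous between *a few archivists* > *each applicant* and *each applicant* > *a few archivists*.

Yes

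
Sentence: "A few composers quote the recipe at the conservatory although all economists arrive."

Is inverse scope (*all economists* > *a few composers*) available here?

No

The DP *all economists* is contained in the adjunct clause *although all economists arrive*.
Adjuncts are opaque for quantifier raising; a quantifier in an adjunct stays inside it.
*all economists* > *a few composers* would require crossing that boundary, which is illicit.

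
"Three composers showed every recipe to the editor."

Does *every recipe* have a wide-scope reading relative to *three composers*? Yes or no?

Yes

*every recipe* and *three composers* are in the same minimal clause.
Clause-internal QR can adjoin the lower DP above the subject, yielding the inverse reading.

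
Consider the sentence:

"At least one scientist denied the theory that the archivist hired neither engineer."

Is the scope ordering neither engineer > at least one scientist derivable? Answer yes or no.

No

*neither engineer* is embedded in the complex NP *the theory that the archivist hired neither engineer*.
The Complex NP Constraint bars QR out of the complement clause of a noun.
So *neither engineer* cannot raise to a position above *at least one scientist*.
(Only the surface reading survives: one fixed scientist with respect to all the relevant engineers.)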